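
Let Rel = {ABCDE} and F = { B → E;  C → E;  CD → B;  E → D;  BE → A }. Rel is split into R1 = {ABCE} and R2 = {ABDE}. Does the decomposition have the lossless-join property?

Yes

Common attributes: R1 ∩ R2 = {ABE}.
Closure of {ABE}: E → D applies, adding D. So (ABE)⁺ = {ABDE}.
This closure contains every attribute of R2, so R1 ∩ R2 → R2. The join is lossless.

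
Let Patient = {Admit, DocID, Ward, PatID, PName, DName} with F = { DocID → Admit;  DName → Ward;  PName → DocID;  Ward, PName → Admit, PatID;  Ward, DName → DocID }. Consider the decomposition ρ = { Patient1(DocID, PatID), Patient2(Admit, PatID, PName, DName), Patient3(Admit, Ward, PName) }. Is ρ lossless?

Chase test. Columns are Admit, DocID, Ward, PatID, PName, DName; row i has aⱼ where attribute j ∈ Patienti, else bᵢⱼ.
Initial tableau (one row per fragment):
  row 1: b11 a2 b13 a4 b15 b16
  row 2: a1 b22 b23 a4 a5 a6
  row 3: a1 b32 a3 b34 a5 b36
Rows 2 and 3 agree on PName; apply PName→DocID and equate their DocID entries.
No row becomes fully distinguished — the join is lossy.

No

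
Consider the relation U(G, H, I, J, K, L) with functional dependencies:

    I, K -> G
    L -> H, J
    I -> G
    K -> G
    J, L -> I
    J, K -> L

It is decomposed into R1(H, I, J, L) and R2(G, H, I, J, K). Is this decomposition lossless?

Common attributes: R1 ∩ R2 = {H, I, J}.
Closure of {H, I, J}: I → G applies, adding G. So (H, I, J)⁺ = {G, H, I, J}.
The closure contains neither all of R1 = {H, I, J, L} nor all of R2 = {G, H, I, J, K}, so the common attributes are not a superkey of either fragment. The join is lossy.

No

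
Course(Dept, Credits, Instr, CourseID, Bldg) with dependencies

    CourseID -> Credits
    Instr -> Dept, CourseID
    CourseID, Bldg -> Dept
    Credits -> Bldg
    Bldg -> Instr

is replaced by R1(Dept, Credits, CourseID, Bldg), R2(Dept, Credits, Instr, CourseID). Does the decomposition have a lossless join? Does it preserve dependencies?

Lossless test: (Dept, Credits, CourseID)⁺ = {Dept, Credits, Instr, CourseID, Bldg}, which contains all of one fragment — lossless.
Dependency preservation: Bldg → Instr is not contained in any single fragment, but the restricted closure of its left-hand side across the fragments still reaches the right-hand side; the remaining FDs each lie inside some fragment. All dependencies are preserved.

lossless and dependency-preserving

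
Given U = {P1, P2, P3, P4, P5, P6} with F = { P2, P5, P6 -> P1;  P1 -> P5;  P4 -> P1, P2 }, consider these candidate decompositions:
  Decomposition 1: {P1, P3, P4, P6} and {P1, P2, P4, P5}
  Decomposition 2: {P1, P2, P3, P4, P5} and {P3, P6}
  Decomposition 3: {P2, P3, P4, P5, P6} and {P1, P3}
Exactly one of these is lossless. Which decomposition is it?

Decomposition 1

Decomposition 1: common = {P1, P4}, closure = {P1, P2, P4, P5} → lossless.
Decomposition 2: common = {P3}, closure = {P3} → lossy.
Decomposition 3: common = {P3}, closure = {P3} → lossy.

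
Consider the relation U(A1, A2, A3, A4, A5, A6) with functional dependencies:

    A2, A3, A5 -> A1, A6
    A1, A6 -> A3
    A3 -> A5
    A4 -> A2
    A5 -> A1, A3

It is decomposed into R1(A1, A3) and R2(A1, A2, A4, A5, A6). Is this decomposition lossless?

No

Common attributes: R1 ∩ R2 = {A1}.
No dependency enlarges {A1}, so (A1)⁺ = {A1}.
The closure contains neither all of R1 = {A1, A3} nor all of R2 = {A1, A2, A4, A5, A6}, so the common attributes are not a superkey of either fragment. The join is lossy.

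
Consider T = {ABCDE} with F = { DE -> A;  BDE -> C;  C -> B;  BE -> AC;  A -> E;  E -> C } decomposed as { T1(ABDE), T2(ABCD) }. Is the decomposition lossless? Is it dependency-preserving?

Lossless test: (ABD)⁺ = {ABCDE}, which contains all of one fragment — lossless.
Dependency preservation: BDE → C; BE → AC; E → C are not contained in any single fragment, but the restricted closure of each left-hand side across the fragments still reaches the right-hand side; the remaining FDs each lie inside some fragment. All dependencies are preserved.

lossless and dependency-preserving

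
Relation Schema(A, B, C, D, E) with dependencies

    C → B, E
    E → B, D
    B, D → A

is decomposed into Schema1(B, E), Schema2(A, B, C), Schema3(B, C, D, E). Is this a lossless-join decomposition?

Yes

Chase test. Columns are A, B, C, D, E; row i has aⱼ where attribute j ∈ Schemai, else bᵢⱼ.
Initial tableau (one row per fragment):
  row 1: b11 a2 b13 b14 a5
  row 2: a1 a2 a3 b24 b25
  row 3: b31 a2 a3 a4 a5
Rows 2 and 3 agree on C; apply C→B, E and equate their B, E entries.
Rows 1 and 2 agree on E; apply E→B, D and equate their B, D entries.
Rows 1 and 3 agree on E; apply E→B, D and equate their B, D entries.
Rows 1 and 2 agree on B, D; apply B, D→A and equate their A entries.
Rows 1 and 3 agree on B, D; apply B, D→A and equate their A entries.
Row 2 is now all distinguished symbols — the join is lossless.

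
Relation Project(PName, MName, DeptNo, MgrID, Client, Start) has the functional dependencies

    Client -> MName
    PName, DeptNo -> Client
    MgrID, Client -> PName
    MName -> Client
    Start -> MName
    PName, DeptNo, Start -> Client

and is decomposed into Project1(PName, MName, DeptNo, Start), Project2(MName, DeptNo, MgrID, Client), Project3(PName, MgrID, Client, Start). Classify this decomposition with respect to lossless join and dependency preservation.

lossy but dependency-preserving

Lossless test (chase): Rows 2 and 3 agree on Client; apply Client→MName and equate their MName entries. Rows 2 and 3 agree on MgrID, Client; apply MgrID, Client→PName and equate their PName entries. Rows 1 and 2 agree on MName; apply MName→Client and equate their Client entries. No row becomes fully distinguished — the join is lossy.
Dependency preservation: PName, DeptNo → Client; PName, DeptNo, Start → Client are not contained in any single fragment, but the restricted closure of each left-hand side across the fragments still reaches the right-hand side; the remaining FDs each lie inside some fragment. All dependencies are preserved.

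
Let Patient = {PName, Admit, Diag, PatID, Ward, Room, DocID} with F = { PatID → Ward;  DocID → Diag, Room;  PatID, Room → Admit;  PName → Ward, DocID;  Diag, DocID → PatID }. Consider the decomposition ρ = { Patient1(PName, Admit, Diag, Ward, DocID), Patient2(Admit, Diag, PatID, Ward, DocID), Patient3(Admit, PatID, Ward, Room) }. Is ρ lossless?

No

Chase test. Columns are PName, Admit, Diag, PatID, Ward, Room, DocID; row i has aⱼ where attribute j ∈ Patienti, else bᵢⱼ.
Initial tableau (one row per fragment):
  row 1: a1 a2 a3 b14 a5 b16 a7
  row 2: b21 a2 a3 a4 a5 b26 a7
  row 3: b31 a2 b33 a4 a5 a6 b37
Rows 1 and 2 agree on DocID; apply DocID→Diag, Room and equate their Diag, Room entries.
Rows 1 and 2 agree on Diag, DocID; apply Diag, DocID→PatID and equate their PatID entries.
No row becomes fully distinguished — the join is lossy.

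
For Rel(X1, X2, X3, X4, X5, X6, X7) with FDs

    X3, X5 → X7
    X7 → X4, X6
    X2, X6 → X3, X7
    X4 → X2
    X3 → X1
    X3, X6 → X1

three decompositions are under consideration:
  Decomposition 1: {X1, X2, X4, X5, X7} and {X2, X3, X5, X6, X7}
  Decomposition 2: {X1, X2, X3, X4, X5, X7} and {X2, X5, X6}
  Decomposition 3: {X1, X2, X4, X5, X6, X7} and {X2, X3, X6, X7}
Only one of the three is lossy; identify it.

Decomposition 1: common = {X2, X5, X7}, closure = {X1, X2, X3, X4, X5, X6, X7} → lossless.
Decomposition 2: common = {X2, X5}, closure = {X2, X5} → lossy.
Decomposition 3: common = {X2, X6, X7}, closure = {X1, X2, X3, X4, X6, X7} → lossless.

Decomposition 2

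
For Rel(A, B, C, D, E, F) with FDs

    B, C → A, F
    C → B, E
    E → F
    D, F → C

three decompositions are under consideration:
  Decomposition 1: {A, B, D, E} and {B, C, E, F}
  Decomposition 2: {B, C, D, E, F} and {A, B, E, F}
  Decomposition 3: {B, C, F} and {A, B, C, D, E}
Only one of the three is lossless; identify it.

Decomposition 1: common = {B, E}, closure = {B, E, F} → lossy.
Decomposition 2: common = {B, E, F}, closure = {B, E, F} → lossy.
Decomposition 3: common = {B, C}, closure = {A, B, C, E, F} → lossless.

Decomposition 3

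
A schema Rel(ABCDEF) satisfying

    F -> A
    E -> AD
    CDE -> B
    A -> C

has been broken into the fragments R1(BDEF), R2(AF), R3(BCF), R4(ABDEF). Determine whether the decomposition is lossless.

Yes

Chase test. Columns are ABCDEF; row i has aⱼ where attribute j ∈ Ri, else bᵢⱼ.
Initial tableau (one row per fragment):
  row 1: b11 a2 b13 a4 a5 a6
  row 2: a1 b22 b23 b24 b25 a6
  row 3: b31 a2 a3 b34 b35 a6
  row 4: a1 a2 b43 a4 a5 a6
Rows 1 and 2 agree on F; apply F→A and equate their A entries.
Rows 1 and 3 agree on F; apply F→A and equate their A entries.
Rows 1 and 2 agree on A; apply A→C and equate their C entries.
Rows 1 and 3 agree on A; apply A→C and equate their C entries.
Rows 1 and 4 agree on A; apply A→C and equate their C entries.
Row 1 is now all distinguished symbols — the join is lossless.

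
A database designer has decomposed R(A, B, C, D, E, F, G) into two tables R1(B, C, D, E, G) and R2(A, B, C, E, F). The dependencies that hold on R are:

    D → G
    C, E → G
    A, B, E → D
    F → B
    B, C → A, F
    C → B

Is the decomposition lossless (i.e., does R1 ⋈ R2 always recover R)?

Common attributes: R1 ∩ R2 = {B, C, E}.
Closure of {B, C, E}: C, E → G applies, adding G; B, C → A, F applies, adding A, F; A, B, E → D applies, adding D. So (B, C, E)⁺ = {A, B, C, D, E, F, G}.
This closure contains every attribute of R1, so R1 ∩ R2 → R1. The join is lossless.

Yes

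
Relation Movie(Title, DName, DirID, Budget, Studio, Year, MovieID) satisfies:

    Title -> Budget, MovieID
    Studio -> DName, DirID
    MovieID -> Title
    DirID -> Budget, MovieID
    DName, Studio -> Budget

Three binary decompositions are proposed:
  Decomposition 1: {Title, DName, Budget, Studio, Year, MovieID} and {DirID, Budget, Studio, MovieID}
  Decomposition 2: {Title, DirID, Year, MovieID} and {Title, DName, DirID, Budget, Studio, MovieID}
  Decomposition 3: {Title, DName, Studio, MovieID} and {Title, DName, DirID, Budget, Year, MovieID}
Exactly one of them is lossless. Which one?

Decomposition 1: common = {Budget, Studio, MovieID}, closure = {Title, DName, DirID, Budget, Studio, MovieID} → lossless.
Decomposition 2: common = {Title, DirID, MovieID}, closure = {Title, DirID, Budget, MovieID} → lossy.
Decomposition 3: common = {Title, DName, MovieID}, closure = {Title, DName, Budget, MovieID} → lossy.

Decomposition 1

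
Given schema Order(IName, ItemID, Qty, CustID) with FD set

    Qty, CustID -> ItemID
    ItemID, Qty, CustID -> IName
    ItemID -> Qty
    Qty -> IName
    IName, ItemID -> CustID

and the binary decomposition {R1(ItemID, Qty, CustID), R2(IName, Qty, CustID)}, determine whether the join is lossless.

Yes

Common attributes: R1 ∩ R2 = {Qty, CustID}.
Closure of {Qty, CustID}: Qty, CustID → ItemID applies, adding ItemID; ItemID, Qty, CustID → IName applies, adding IName. So (Qty, CustID)⁺ = {IName, ItemID, Qty, CustID}.
This closure contains every attribute of R1, so R1 ∩ R2 → R1. The join is lossless.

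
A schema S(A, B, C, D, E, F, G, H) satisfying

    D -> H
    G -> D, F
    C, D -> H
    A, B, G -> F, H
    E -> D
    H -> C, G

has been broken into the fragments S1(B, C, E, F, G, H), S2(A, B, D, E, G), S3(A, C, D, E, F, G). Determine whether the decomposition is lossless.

Yes

Chase test. Columns are A, B, C, D, E, F, G, H; row i has aⱼ where attribute j ∈ Si, else bᵢⱼ.
Initial tableau (one row per fragment):
  row 1: b11 a2 a3 b14 a5 a6 a7 a8
  row 2: a1 a2 b23 a4 a5 b26 a7 b28
  row 3: a1 b32 a3 a4 a5 a6 a7 b38
Rows 2 and 3 agree on D; apply D→H and equate their H entries.
Rows 1 and 2 agree on G; apply G→D, F and equate their D, F entries.
Rows 1 and 3 agree on C, D; apply C, D→H and equate their H entries.
Rows 1 and 2 agree on H; apply H→C, G and equate their C, G entries.
Row 2 is now all distinguished symbols — the join is lossless.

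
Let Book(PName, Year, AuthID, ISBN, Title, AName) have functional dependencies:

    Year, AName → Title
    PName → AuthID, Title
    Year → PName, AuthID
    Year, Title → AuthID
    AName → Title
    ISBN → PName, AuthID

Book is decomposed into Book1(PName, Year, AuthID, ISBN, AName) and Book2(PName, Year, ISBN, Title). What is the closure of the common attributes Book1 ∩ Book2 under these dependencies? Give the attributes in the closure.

PName, Year, AuthID, ISBN, Title

Book1 ∩ Book2 = {PName, Year, ISBN}.
PName → AuthID, Title applies, adding AuthID, Title
Closure: {PName, Year, AuthID, ISBN, Title}.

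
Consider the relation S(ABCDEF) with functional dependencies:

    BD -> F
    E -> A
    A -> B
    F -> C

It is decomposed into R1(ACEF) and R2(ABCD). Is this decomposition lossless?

No

Common attributes: R1 ∩ R2 = {AC}.
Closure of {AC}: A → B applies, adding B. So (AC)⁺ = {ABC}.
The closure contains neither all of R1 = {ACEF} nor all of R2 = {ABCD}, so the common attributes are not a superkey of either fragment. The join is lossy.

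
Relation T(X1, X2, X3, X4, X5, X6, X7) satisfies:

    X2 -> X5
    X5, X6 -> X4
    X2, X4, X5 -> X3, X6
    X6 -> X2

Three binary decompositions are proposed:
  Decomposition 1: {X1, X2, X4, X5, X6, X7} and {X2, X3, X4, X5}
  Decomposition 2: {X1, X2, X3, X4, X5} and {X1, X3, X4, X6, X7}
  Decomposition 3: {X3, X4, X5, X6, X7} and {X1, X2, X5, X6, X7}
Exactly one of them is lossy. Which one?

Decomposition 1: common = {X2, X4, X5}, closure = {X2, X3, X4, X5, X6} → lossless.
Decomposition 2: common = {X1, X3, X4}, closure = {X1, X3, X4} → lossy.
Decomposition 3: common = {X5, X6, X7}, closure = {X2, X3, X4, X5, X6, X7} → lossless.

Decomposition 2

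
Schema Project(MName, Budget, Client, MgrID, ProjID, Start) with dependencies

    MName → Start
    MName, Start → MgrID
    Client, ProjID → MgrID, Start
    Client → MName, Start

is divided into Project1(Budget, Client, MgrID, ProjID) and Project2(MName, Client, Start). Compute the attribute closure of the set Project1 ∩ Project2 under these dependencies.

Project1 ∩ Project2 = {Client}.
Client → MName, Start applies, adding MName, Start
MName, Start → MgrID applies, adding MgrID
Closure: {MName, Client, MgrID, Start}.

MName, Client, MgrID, Start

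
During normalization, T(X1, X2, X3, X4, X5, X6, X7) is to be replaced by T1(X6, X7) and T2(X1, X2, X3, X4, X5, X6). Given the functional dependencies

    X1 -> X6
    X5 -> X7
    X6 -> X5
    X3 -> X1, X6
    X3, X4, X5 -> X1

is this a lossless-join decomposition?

Yes

Common attributes: T1 ∩ T2 = {X6}.
Closure of {X6}: X6 → X5 applies, adding X5; X5 → X7 applies, adding X7. So (X6)⁺ = {X5, X6, X7}.
This closure contains every attribute of T1, so T1 ∩ T2 → T1. The join is lossless.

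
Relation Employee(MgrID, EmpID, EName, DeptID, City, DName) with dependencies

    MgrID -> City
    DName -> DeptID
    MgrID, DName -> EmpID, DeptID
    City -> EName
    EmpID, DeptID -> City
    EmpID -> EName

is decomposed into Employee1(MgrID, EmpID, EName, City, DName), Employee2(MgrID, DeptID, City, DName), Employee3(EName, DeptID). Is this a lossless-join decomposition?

Chase test. Columns are MgrID, EmpID, EName, DeptID, City, DName; row i has aⱼ where attribute j ∈ Employeei, else bᵢⱼ.
Initial tableau (one row per fragment):
  row 1: a1 a2 a3 b14 a5 a6
  row 2: a1 b22 b23 a4 a5 a6
  row 3: b31 b32 a3 a4 b35 b36
Rows 1 and 2 agree on DName; apply DName→DeptID and equate their DeptID entries.
Rows 1 and 2 agree on MgrID, DName; apply MgrID, DName→EmpID, DeptID and equate their EmpID, DeptID entries.
Rows 1 and 2 agree on City; apply City→EName and equate their EName entries.
Row 1 is now all distinguished symbols — the join is lossless.

Yes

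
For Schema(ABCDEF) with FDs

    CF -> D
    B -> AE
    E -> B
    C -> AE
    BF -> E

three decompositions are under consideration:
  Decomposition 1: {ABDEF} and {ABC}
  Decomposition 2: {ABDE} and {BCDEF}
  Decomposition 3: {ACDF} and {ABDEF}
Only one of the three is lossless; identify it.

Decomposition 1: common = {AB}, closure = {ABE} → lossy.
Decomposition 2: common = {BDE}, closure = {ABDE} → lossless.
Decomposition 3: common = {ADF}, closure = {ADF} → lossy.

Decomposition 2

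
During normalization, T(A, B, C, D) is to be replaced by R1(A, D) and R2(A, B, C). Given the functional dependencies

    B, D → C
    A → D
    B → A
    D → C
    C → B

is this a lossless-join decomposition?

Yes

Common attributes: R1 ∩ R2 = {A}.
Closure of {A}: A → D applies, adding D; D → C applies, adding C; C → B applies, adding B. So (A)⁺ = {A, B, C, D}.
This closure contains every attribute of R1, so R1 ∩ R2 → R1. The join is lossless.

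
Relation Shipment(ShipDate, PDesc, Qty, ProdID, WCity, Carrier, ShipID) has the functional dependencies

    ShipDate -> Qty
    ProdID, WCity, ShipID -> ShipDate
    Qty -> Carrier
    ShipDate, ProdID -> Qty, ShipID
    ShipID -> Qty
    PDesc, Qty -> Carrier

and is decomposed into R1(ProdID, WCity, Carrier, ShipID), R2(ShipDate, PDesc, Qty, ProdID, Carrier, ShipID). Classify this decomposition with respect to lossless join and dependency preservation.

lossy and not dependency-preserving

Lossless test: (ProdID, Carrier, ShipID)⁺ = {Qty, ProdID, Carrier, ShipID}, which is a superkey of neither fragment — lossy.
Dependency preservation: the restricted closure of {ProdID, WCity, ShipID} across the fragments never reaches {ShipDate}, so ProdID, WCity, ShipID → ShipDate cannot be enforced without a join — not preserved.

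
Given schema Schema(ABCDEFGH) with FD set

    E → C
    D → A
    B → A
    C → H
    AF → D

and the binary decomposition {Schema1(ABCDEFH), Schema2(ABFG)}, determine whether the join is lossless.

No

Common attributes: Schema1 ∩ Schema2 = {ABF}.
Closure of {ABF}: AF → D applies, adding D. So (ABF)⁺ = {ABDF}.
The closure contains neither all of Schema1 = {ABCDEFH} nor all of Schema2 = {ABFG}, so the common attributes are not a superkey of either fragment. The join is lossy.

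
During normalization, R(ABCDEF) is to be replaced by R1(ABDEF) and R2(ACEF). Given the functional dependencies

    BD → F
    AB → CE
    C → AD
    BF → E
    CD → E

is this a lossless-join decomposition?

No

Common attributes: R1 ∩ R2 = {AEF}.
No dependency enlarges {AEF}, so (AEF)⁺ = {AEF}.
The closure contains neither all of R1 = {ABDEF} nor all of R2 = {ACEF}, so the common attributes are not a superkey of either fragment. The join is lossy.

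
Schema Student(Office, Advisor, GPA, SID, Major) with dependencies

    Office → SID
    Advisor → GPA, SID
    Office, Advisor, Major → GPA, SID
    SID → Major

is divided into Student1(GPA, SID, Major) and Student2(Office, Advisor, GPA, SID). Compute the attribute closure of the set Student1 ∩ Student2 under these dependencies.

GPA, SID, Major

Student1 ∩ Student2 = {GPA, SID}.
SID → Major applies, adding Major
Closure: {GPA, SID, Major}.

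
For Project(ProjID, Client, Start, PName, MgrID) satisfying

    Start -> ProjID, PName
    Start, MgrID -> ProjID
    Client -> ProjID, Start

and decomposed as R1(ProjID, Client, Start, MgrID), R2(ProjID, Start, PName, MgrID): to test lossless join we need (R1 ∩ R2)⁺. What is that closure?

ProjID, Start, PName, MgrID

R1 ∩ R2 = {ProjID, Start, MgrID}.
Start → ProjID, PName applies, adding PName
Closure: {ProjID, Start, PName, MgrID}.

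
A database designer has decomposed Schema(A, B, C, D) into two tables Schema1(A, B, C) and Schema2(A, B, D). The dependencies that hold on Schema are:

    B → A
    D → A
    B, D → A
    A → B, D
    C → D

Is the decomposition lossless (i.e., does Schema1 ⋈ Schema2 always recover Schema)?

Yes

Common attributes: Schema1 ∩ Schema2 = {A, B}.
Closure of {A, B}: A → B, D applies, adding D. So (A, B)⁺ = {A, B, D}.
This closure contains every attribute of Schema2, so Schema1 ∩ Schema2 → Schema2. The join is lossless.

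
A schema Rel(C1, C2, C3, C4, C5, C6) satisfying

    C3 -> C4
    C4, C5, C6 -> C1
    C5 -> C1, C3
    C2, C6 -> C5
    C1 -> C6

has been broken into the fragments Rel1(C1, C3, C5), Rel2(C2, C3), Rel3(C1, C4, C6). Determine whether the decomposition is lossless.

No

Chase test. Columns are C1, C2, C3, C4, C5, C6; row i has aⱼ where attribute j ∈ Reli, else bᵢⱼ.
Initial tableau (one row per fragment):
  row 1: a1 b12 a3 b14 a5 b16
  row 2: b21 a2 a3 b24 b25 b26
  row 3: a1 b32 b33 a4 b35 a6
Rows 1 and 2 agree on C3; apply C3→C4 and equate their C4 entries.
Rows 1 and 3 agree on C1; apply C1→C6 and equate their C6 entries.
No row becomes fully distinguished — the join is lossy.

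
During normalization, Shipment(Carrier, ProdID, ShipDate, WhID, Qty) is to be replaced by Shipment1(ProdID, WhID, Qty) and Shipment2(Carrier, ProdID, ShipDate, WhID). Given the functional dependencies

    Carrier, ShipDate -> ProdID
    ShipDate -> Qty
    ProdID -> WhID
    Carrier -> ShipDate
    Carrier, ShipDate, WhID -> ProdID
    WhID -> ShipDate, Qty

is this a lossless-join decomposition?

Yes

Common attributes: Shipment1 ∩ Shipment2 = {ProdID, WhID}.
Closure of {ProdID, WhID}: WhID → ShipDate, Qty applies, adding ShipDate, Qty. So (ProdID, WhID)⁺ = {ProdID, ShipDate, WhID, Qty}.
This closure contains every attribute of Shipment1, so Shipment1 ∩ Shipment2 → Shipment1. The join is lossless.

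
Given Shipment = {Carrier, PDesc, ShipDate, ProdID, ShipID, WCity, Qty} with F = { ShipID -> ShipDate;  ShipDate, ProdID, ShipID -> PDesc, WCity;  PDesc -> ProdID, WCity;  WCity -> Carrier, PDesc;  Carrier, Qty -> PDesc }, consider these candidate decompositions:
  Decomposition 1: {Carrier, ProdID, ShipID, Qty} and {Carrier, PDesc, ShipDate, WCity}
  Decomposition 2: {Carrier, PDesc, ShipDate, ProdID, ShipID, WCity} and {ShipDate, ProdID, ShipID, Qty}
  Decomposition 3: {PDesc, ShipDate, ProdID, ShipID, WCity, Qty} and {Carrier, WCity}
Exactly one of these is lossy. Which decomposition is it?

Decomposition 1: common = {Carrier}, closure = {Carrier} → lossy.
Decomposition 2: common = {ShipDate, ProdID, ShipID}, closure = {Carrier, PDesc, ShipDate, ProdID, ShipID, WCity} → lossless.
Decomposition 3: common = {WCity}, closure = {Carrier, PDesc, ProdID, WCity} → lossless.

Decomposition 1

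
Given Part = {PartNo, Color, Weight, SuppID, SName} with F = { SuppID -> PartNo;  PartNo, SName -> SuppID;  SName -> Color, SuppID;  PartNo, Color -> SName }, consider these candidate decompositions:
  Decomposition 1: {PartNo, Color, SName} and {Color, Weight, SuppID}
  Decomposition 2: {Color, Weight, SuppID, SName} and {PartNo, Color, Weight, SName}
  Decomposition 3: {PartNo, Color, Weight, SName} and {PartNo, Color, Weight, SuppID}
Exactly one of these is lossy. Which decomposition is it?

Decomposition 1: common = {Color}, closure = {Color} → lossy.
Decomposition 2: common = {Color, Weight, SName}, closure = {PartNo, Color, Weight, SuppID, SName} → lossless.
Decomposition 3: common = {PartNo, Color, Weight}, closure = {PartNo, Color, Weight, SuppID, SName} → lossless.

Decomposition 1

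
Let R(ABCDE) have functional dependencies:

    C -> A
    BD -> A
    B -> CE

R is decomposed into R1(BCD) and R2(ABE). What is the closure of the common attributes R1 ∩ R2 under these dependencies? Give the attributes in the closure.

ABCE

R1 ∩ R2 = {B}.
B → CE applies, adding CE
C → A applies, adding A
Closure: {ABCE}.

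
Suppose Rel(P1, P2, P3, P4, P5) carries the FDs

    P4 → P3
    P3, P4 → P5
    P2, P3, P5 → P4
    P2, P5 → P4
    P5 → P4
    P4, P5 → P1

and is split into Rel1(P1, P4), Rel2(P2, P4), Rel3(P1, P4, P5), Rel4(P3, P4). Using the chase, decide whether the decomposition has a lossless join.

Chase test. Columns are P1, P2, P3, P4, P5; row i has aⱼ where attribute j ∈ Reli, else bᵢⱼ.
Initial tableau (one row per fragment):
  row 1: a1 b12 b13 a4 b15
  row 2: b21 a2 b23 a4 b25
  row 3: a1 b32 b33 a4 a5
  row 4: b41 b42 a3 a4 b45
Rows 1 and 2 agree on P4; apply P4→P3 and equate their P3 entries.
Rows 1 and 3 agree on P4; apply P4→P3 and equate their P3 entries.
Rows 1 and 4 agree on P4; apply P4→P3 and equate their P3 entries.
Rows 1 and 2 agree on P3, P4; apply P3, P4→P5 and equate their P5 entries.
Rows 1 and 3 agree on P3, P4; apply P3, P4→P5 and equate their P5 entries.
Rows 1 and 4 agree on P3, P4; apply P3, P4→P5 and equate their P5 entries.
Rows 1 and 2 agree on P4, P5; apply P4, P5→P1 and equate their P1 entries.
Rows 1 and 4 agree on P4, P5; apply P4, P5→P1 and equate their P1 entries.
Row 2 is now all distinguished symbols — the join is lossless.

Yes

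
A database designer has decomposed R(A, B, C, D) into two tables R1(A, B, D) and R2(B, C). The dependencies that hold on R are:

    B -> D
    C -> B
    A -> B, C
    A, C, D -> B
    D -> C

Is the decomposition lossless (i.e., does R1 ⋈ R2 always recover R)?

Common attributes: R1 ∩ R2 = {B}.
Closure of {B}: B → D applies, adding D; D → C applies, adding C. So (B)⁺ = {B, C, D}.
This closure contains every attribute of R2, so R1 ∩ R2 → R2. The join is lossless.

Yes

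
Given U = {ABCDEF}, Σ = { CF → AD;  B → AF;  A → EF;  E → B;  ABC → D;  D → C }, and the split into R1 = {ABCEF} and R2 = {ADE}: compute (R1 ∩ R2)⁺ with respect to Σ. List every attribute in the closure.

ABEF

R1 ∩ R2 = {AE}.
A → EF applies, adding F
E → B applies, adding B
Closure: {ABEF}.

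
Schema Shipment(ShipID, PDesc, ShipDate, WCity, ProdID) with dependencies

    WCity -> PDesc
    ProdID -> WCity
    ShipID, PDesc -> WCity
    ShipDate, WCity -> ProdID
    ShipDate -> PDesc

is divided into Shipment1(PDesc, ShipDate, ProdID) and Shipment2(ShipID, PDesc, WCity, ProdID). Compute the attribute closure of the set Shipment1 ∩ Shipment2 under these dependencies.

Shipment1 ∩ Shipment2 = {PDesc, ProdID}.
ProdID → WCity applies, adding WCity
Closure: {PDesc, WCity, ProdID}.

PDesc, WCity, ProdID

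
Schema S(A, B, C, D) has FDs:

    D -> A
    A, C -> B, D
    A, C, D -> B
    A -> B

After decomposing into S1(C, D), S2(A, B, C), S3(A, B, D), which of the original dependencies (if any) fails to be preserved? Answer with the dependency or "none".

A, C -> B, D

Check A, C → B, D: no single fragment contains all of {A, B, C, D}, and the restricted closure of {A, C} across the fragments never reaches {B, D}.
D → A is preserved.
A, C, D → B is preserved.
A → B is preserved.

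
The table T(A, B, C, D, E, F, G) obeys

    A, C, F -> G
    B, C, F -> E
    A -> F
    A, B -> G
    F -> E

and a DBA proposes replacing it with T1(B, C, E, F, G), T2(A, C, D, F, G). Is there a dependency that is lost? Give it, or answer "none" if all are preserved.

Check A, B → G: no single fragment contains all of {A, B, G}, and the restricted closure of {A, B} across the fragments never reaches {G}.
A, C, F → G is preserved.
B, C, F → E is preserved.
A → F is preserved.
F → E is preserved.

A, B -> G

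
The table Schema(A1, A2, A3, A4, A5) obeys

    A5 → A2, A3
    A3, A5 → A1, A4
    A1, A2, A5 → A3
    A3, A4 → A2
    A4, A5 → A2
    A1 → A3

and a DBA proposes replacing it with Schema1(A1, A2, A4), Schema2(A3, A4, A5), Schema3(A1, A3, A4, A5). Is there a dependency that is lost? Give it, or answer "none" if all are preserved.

A3, A4 → A2

Check A3, A4 → A2: no single fragment contains all of {A2, A3, A4}, and the restricted closure of {A3, A4} across the fragments never reaches {A2}.
A5 → A2, A3 is preserved.
A3, A5 → A1, A4 is preserved.
A1, A2, A5 → A3 is preserved.
A4, A5 → A2 is preserved.
A1 → A3 is preserved.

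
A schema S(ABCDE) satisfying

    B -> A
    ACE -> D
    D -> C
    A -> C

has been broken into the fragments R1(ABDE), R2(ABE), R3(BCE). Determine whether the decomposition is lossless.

Chase test. Columns are ABCDE; row i has aⱼ where attribute j ∈ Ri, else bᵢⱼ.
Initial tableau (one row per fragment):
  row 1: a1 a2 b13 a4 a5
  row 2: a1 a2 b23 b24 a5
  row 3: b31 a2 a3 b34 a5
Rows 1 and 3 agree on B; apply B→A and equate their A entries.
Rows 1 and 2 agree on A; apply A→C and equate their C entries.
Rows 1 and 3 agree on A; apply A→C and equate their C entries.
Rows 1 and 2 agree on ACE; apply ACE→D and equate their D entries.
Rows 1 and 3 agree on ACE; apply ACE→D and equate their D entries.
Row 1 is now all distinguished symbols — the join is lossless.

Yes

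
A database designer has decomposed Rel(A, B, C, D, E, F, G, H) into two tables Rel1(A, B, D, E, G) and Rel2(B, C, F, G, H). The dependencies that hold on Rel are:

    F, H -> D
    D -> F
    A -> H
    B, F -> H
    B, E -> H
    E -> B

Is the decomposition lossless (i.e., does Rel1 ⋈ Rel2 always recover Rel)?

No

Common attributes: Rel1 ∩ Rel2 = {B, G}.
No dependency enlarges {B, G}, so (B, G)⁺ = {B, G}.
The closure contains neither all of Rel1 = {A, B, D, E, G} nor all of Rel2 = {B, C, F, G, H}, so the common attributes are not a superkey of either fragment. The join is lossy.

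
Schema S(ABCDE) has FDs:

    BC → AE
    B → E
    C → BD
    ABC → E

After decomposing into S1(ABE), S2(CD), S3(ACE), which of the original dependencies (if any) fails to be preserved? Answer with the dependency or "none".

C → BD

Check C → BD: no single fragment contains all of {BCD}, and the restricted closure of {C} across the fragments never reaches {BD}.
BC → AE is preserved.
B → E is preserved.
ABC → E is preserved.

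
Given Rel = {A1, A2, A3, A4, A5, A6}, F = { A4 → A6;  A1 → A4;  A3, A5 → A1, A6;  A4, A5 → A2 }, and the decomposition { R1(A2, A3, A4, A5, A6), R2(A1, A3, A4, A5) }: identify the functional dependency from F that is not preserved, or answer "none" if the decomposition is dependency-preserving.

A4 → A6 lies within R1.
A1 → A4 lies within R2.
A3, A5 → A1, A6: restricted closure across fragments reaches A1, A6.
A4, A5 → A2 lies within R1.
Every dependency is enforceable on the fragments, so the decomposition is dependency-preserving.

none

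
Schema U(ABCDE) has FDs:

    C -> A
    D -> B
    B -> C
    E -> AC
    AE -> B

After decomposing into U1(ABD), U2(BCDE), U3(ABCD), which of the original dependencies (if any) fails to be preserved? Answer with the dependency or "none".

C → A lies within U3.
D → B lies within U1.
B → C lies within U2.
E → AC: restricted closure across fragments reaches AC.
AE → B: restricted closure across fragments reaches B.
Every dependency is enforceable on the fragments, so the decomposition is dependency-preserving.

none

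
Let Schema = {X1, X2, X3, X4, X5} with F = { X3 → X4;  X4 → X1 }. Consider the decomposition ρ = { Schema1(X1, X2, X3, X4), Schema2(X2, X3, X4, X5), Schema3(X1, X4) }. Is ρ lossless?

Yes

Chase test. Columns are X1, X2, X3, X4, X5; row i has aⱼ where attribute j ∈ Schemai, else bᵢⱼ.
Initial tableau (one row per fragment):
  row 1: a1 a2 a3 a4 b15
  row 2: b21 a2 a3 a4 a5
  row 3: a1 b32 b33 a4 b35
Rows 1 and 2 agree on X4; apply X4→X1 and equate their X1 entries.
Row 2 is now all distinguished symbols — the join is lossless.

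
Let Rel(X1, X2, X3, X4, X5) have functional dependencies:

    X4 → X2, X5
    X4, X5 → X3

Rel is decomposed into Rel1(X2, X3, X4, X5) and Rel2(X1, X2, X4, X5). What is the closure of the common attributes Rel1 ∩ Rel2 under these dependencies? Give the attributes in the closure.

Rel1 ∩ Rel2 = {X2, X4, X5}.
X4, X5 → X3 applies, adding X3
Closure: {X2, X3, X4, X5}.

X2, X3, X4, X5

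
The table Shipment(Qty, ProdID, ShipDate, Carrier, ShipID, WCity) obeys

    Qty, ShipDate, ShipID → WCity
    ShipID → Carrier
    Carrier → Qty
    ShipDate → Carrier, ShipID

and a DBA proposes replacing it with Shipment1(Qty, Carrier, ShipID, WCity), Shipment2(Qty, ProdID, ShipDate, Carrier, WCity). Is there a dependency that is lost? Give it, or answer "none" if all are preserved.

Check ShipDate → Carrier, ShipID: no single fragment contains all of {ShipDate, Carrier, ShipID}, and the restricted closure of {ShipDate} across the fragments never reaches {Carrier, ShipID}.
Qty, ShipDate, ShipID → WCity is preserved.
ShipID → Carrier is preserved.
Carrier → Qty is preserved.

ShipDate → Carrier, ShipID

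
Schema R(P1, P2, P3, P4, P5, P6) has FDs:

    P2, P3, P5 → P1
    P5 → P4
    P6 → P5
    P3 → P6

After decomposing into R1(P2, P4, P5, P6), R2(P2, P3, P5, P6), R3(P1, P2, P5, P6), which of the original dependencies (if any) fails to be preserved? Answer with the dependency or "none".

P2, P3, P5 → P1

Check P2, P3, P5 → P1: no single fragment contains all of {P1, P2, P3, P5}, and the restricted closure of {P2, P3, P5} across the fragments never reaches {P1}.
P5 → P4 is preserved.
P6 → P5 is preserved.
P3 → P6 is preserved.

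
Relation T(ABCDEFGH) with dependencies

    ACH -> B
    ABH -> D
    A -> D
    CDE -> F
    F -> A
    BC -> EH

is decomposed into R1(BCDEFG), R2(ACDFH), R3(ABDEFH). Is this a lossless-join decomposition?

Chase test. Columns are ABCDEFGH; row i has aⱼ where attribute j ∈ Ri, else bᵢⱼ.
Initial tableau (one row per fragment):
  row 1: b11 a2 a3 a4 a5 a6 a7 b18
  row 2: a1 b22 a3 a4 b25 a6 b27 a8
  row 3: a1 a2 b33 a4 a5 a6 b37 a8
Rows 1 and 2 agree on F; apply F→A and equate their A entries.
No row becomes fully distinguished — the join is lossy.

No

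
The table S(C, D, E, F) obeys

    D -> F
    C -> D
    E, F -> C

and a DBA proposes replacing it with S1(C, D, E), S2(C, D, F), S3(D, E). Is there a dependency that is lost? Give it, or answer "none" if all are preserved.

E, F -> C

Check E, F → C: no single fragment contains all of {C, E, F}, and the restricted closure of {E, F} across the fragments never reaches {C}.
D → F is preserved.
C → D is preserved.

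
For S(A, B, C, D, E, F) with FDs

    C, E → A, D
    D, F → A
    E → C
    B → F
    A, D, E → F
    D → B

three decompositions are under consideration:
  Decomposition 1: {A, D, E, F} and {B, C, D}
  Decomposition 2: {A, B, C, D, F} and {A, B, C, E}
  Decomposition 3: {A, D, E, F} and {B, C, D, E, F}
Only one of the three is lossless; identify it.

Decomposition 3

Decomposition 1: common = {D}, closure = {A, B, D, F} → lossy.
Decomposition 2: common = {A, B, C}, closure = {A, B, C, F} → lossy.
Decomposition 3: common = {D, E, F}, closure = {A, B, C, D, E, F} → lossless.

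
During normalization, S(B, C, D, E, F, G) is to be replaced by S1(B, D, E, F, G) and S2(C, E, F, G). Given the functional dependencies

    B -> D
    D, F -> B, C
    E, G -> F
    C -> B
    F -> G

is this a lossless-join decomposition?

Common attributes: S1 ∩ S2 = {E, F, G}.
No dependency enlarges {E, F, G}, so (E, F, G)⁺ = {E, F, G}.
The closure contains neither all of S1 = {B, D, E, F, G} nor all of S2 = {C, E, F, G}, so the common attributes are not a superkey of either fragment. The join is lossy.

No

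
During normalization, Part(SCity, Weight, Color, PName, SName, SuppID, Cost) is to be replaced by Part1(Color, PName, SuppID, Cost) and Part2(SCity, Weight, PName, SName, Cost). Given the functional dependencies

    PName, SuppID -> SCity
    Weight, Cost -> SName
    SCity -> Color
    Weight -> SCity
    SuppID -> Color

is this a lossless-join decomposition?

No

Common attributes: Part1 ∩ Part2 = {PName, Cost}.
No dependency enlarges {PName, Cost}, so (PName, Cost)⁺ = {PName, Cost}.
The closure contains neither all of Part1 = {Color, PName, SuppID, Cost} nor all of Part2 = {SCity, Weight, PName, SName, Cost}, so the common attributes are not a superkey of either fragment. The join is lossy.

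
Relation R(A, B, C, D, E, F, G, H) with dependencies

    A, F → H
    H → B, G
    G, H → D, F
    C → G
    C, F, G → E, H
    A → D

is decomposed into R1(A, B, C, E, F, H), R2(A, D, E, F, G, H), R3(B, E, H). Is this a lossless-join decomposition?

Chase test. Columns are A, B, C, D, E, F, G, H; row i has aⱼ where attribute j ∈ Ri, else bᵢⱼ.
Initial tableau (one row per fragment):
  row 1: a1 a2 a3 b14 a5 a6 b17 a8
  row 2: a1 b22 b23 a4 a5 a6 a7 a8
  row 3: b31 a2 b33 b34 a5 b36 b37 a8
Rows 1 and 2 agree on H; apply H→B, G and equate their B, G entries.
Rows 1 and 3 agree on H; apply H→B, G and equate their B, G entries.
Rows 1 and 2 agree on G, H; apply G, H→D, F and equate their D, F entries.
Rows 1 and 3 agree on G, H; apply G, H→D, F and equate their D, F entries.
Row 1 is now all distinguished symbols — the join is lossless.

Yes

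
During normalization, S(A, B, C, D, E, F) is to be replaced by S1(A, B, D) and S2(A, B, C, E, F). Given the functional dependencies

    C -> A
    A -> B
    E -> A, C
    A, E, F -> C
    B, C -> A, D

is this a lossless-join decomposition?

No

Common attributes: S1 ∩ S2 = {A, B}.
No dependency enlarges {A, B}, so (A, B)⁺ = {A, B}.
The closure contains neither all of S1 = {A, B, D} nor all of S2 = {A, B, C, E, F}, so the common attributes are not a superkey of either fragment. The join is lossy.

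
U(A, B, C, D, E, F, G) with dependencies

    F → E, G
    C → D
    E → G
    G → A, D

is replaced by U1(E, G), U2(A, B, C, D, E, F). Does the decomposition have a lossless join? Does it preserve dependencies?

Lossless test: (E)⁺ = {A, D, E, G}, which contains all of one fragment — lossless.
Dependency preservation: the restricted closure of {G} across the fragments never reaches {A, D}, so G → A, D cannot be enforced without a join — not preserved.

lossless but not dependency-preserving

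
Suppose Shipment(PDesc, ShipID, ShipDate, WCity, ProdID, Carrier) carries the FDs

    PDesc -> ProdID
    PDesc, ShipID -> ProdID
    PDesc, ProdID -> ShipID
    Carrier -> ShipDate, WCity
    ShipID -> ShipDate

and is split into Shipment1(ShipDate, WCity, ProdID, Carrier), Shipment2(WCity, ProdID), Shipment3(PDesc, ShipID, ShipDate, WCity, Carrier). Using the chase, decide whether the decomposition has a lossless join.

No

Chase test. Columns are PDesc, ShipID, ShipDate, WCity, ProdID, Carrier; row i has aⱼ where attribute j ∈ Shipmenti, else bᵢⱼ.
Initial tableau (one row per fragment):
  row 1: b11 b12 a3 a4 a5 a6
  row 2: b21 b22 b23 a4 a5 b26
  row 3: a1 a2 a3 a4 b35 a6
No row becomes fully distinguished — the join is lossy.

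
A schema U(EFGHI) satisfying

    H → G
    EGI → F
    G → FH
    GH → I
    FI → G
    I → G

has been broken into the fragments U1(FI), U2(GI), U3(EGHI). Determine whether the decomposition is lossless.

Chase test. Columns are EFGHI; row i has aⱼ where attribute j ∈ Ui, else bᵢⱼ.
Initial tableau (one row per fragment):
  row 1: b11 a2 b13 b14 a5
  row 2: b21 b22 a3 b24 a5
  row 3: a1 b32 a3 a4 a5
Rows 2 and 3 agree on G; apply G→FH and equate their FH entries.
Rows 1 and 2 agree on I; apply I→G and equate their G entries.
Rows 1 and 2 agree on G; apply G→FH and equate their FH entries.
Row 3 is now all distinguished symbols — the join is lossless.

Yes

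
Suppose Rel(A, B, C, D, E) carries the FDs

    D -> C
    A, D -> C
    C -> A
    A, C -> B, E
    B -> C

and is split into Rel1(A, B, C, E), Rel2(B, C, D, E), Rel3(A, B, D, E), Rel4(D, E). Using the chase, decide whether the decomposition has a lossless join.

Chase test. Columns are A, B, C, D, E; row i has aⱼ where attribute j ∈ Reli, else bᵢⱼ.
Initial tableau (one row per fragment):
  row 1: a1 a2 a3 b14 a5
  row 2: b21 a2 a3 a4 a5
  row 3: a1 a2 b33 a4 a5
  row 4: b41 b42 b43 a4 a5
Rows 2 and 3 agree on D; apply D→C and equate their C entries.
Rows 2 and 4 agree on D; apply D→C and equate their C entries.
Rows 1 and 2 agree on C; apply C→A and equate their A entries.
Rows 1 and 4 agree on C; apply C→A and equate their A entries.
Rows 1 and 4 agree on A, C; apply A, C→B, E and equate their B, E entries.
Row 2 is now all distinguished symbols — the join is lossless.

Yes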